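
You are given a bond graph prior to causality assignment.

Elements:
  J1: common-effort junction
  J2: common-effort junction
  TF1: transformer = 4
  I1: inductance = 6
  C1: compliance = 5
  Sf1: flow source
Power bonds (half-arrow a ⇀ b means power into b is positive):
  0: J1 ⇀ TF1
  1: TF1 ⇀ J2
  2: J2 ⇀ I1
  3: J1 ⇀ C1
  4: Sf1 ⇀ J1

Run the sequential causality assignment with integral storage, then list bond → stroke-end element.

bond 4 stroke at Sf1  (Sf1 (Sf) sets flow on bond)
bond 2 stroke at I1  (I1 outputs flow p/I1)
bond 1 stroke at J2  (closing 0-jn rule on J2)
bond 0 stroke at TF1  (through TF1, causality passes straight; one stroke at TF1)
bond 3 stroke at J1  (closing 0-jn rule on J1)

b0 stroke→TF1
b1 stroke→J2
b2 stroke→I1
b3 stroke→J1
b4 stroke→Sf1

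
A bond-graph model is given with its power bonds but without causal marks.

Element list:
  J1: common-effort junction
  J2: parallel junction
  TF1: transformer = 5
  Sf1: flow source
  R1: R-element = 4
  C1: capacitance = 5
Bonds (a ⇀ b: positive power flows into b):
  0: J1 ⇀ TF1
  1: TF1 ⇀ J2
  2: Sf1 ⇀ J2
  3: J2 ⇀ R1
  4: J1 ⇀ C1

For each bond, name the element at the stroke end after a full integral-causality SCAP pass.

#0 stroke→TF1
#1 stroke→J2
#2 stroke→Sf1
#3 stroke→R1
#4 stroke→J1

#2 stroke at Sf1  (Sf1: flow source, stroke at near end)
#4 stroke at J1  (C1 outputs effort q/C1)
#0 stroke at TF1  (0-jn J1 has e-setter on 4)
#1 stroke at J2  (TF1 one-in-one-out from 0)
#3 stroke at R1  (J2: bond 1 brought effort, rest push out)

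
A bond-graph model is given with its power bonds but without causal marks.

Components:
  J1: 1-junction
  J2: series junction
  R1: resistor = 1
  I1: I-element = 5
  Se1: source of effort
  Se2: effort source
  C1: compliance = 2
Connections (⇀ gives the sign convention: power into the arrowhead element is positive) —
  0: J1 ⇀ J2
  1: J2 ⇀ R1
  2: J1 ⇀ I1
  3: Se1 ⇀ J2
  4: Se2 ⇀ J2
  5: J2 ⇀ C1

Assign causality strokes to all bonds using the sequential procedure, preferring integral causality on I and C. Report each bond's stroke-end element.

bond 3 |J2  (source Se1 imposes e)
bond 4 |J2  (Se2: effort source, stroke at far end)
bond 2 |I1  (I1 outputs flow p/I1)
bond 0 |J1  (J1: bond 2 brought flow, rest push out)
bond 1 |J2  (J2 flow already set via bond 0)
bond 5 |J2  (J2 flow already set via bond 0)

#0 |J1
#1 |J2
#2 |I1
#3 |J2
#4 |J2
#5 |J2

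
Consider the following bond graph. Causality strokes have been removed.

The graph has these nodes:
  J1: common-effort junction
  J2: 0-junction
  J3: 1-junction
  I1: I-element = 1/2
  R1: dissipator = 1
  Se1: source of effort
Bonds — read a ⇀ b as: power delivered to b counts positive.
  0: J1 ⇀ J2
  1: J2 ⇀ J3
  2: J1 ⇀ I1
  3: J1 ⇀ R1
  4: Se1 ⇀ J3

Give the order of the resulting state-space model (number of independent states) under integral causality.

1  (I1 all integral)

#4 stroke at J3  (Se1 (Se) sets effort on bond)
#1 stroke at J2  (only one flow-in slot at J3)
#0 stroke at J1  (J2 effort already set via bond 1)
#2 stroke at I1  (common-e at J1 fixed by 0)
#3 stroke at R1  (J1 effort already set via bond 0)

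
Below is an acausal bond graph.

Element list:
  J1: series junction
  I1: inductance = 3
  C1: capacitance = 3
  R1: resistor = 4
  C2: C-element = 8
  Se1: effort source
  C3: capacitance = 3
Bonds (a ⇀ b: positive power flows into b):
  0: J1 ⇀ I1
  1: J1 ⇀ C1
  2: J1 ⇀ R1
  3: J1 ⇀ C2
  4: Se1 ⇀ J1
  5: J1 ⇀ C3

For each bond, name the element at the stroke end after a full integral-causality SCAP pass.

#4 stroke at J1  (Se1 (Se) sets effort on bond)
#0 stroke at I1  (I1 integral (f out))
#1 stroke at J1  (J1 flow already set via bond 0)
#2 stroke at J1  (J1 flow already set via bond 0)
#3 stroke at J1  (J1 flow already set via bond 0)
#5 stroke at J1  (J1: bond 0 brought flow, rest push out)

b0 stroke at I1
b1 stroke at J1
b2 stroke at J1
b3 stroke at J1
b4 stroke at J1
b5 stroke at J1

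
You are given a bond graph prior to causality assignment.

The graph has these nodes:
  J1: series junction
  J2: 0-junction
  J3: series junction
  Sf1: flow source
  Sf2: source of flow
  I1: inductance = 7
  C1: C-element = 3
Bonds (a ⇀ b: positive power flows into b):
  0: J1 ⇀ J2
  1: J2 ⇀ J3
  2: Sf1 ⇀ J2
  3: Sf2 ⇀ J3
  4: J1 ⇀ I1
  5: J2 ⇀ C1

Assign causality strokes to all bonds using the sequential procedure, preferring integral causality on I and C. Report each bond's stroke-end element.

bond 0 →J1
bond 1 →J3
bond 2 →Sf1
bond 3 →Sf2
bond 4 →I1
bond 5 →J2

β2 stroke→Sf1  (Sf1 fixes flow; stroke at Sf1)
β3 stroke→Sf2  (Sf2 (Sf) sets flow on bond)
β1 stroke→J3  (J3 flow already set via bond 3)
β4 stroke→I1  (I1: I, integral causality)
β0 stroke→J1  (1-jn J1 has f-setter on 4)
β5 stroke→J2  (J2: last free bond brings effort in)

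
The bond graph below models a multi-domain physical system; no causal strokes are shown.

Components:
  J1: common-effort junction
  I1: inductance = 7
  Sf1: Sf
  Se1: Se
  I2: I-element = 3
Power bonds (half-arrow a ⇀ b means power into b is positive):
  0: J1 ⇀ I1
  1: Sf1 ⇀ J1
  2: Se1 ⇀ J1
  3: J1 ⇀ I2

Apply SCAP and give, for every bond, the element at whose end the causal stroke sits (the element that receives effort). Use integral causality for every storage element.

#1 |Sf1  (Sf1 fixes flow; stroke at Sf1)
#2 |J1  (Se1: effort source, stroke at far end)
#0 |I1  (J1 effort already set via bond 2)
#3 |I2  (J1: bond 2 brought effort, rest push out)

#0 stroke→I1
#1 stroke→Sf1
#2 stroke→J1
#3 stroke→I2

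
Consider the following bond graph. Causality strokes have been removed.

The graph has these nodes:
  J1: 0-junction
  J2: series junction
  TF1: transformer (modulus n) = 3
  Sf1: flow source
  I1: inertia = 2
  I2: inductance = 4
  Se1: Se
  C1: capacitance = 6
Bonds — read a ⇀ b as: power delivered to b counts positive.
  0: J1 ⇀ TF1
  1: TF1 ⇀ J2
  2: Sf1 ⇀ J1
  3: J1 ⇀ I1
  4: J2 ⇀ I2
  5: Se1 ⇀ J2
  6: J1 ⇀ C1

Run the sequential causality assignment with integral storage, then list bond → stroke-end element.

#2 stroke→Sf1  (Sf1 (Sf) sets flow on bond)
#5 stroke→J2  (Se1: effort source, stroke at far end)
#3 stroke→I1  (prefer integral on I1)
#4 stroke→I2  (I2: I, integral causality)
#1 stroke→J2  (common-f at J2 fixed by 4)
#0 stroke→TF1  (TF1 one-in-one-out from 1)
#6 stroke→J1  (only one effort-in slot at J1)

bond 0 stroke at TF1
bond 1 stroke at J2
bond 2 stroke at Sf1
bond 3 stroke at I1
bond 4 stroke at I2
bond 5 stroke at J2
bond 6 stroke at J1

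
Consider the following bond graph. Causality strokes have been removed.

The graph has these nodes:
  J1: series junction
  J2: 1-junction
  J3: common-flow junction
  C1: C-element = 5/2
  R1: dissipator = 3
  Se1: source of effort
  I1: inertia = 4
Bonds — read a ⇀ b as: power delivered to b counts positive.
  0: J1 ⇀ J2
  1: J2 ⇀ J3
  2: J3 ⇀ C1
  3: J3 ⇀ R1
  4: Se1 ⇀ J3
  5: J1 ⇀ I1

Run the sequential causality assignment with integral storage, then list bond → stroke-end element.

bond 0 |J1
bond 1 |J2
bond 2 |J3
bond 3 |J3
bond 4 |J3
bond 5 |I1

β4 stroke→J3  (Se1 (Se) sets effort on bond)
β2 stroke→J3  (C1: C, integral causality)
β5 stroke→I1  (I1 integral (f out))
β0 stroke→J1  (common-f at J1 fixed by 5)
β1 stroke→J2  (J2: bond 0 brought flow, rest push out)
β3 stroke→J3  (J3: bond 1 brought flow, rest push out)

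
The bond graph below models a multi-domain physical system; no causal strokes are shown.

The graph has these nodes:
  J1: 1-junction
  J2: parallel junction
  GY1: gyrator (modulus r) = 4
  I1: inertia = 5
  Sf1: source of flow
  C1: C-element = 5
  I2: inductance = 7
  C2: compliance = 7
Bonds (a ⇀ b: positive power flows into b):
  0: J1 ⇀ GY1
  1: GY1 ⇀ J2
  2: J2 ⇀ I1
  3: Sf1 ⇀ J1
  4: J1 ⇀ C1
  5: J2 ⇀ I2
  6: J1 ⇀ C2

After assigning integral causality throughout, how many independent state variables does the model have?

4  (C1, C2, I1, I2 all integral)

bond 3 →Sf1  (Sf1 fixes flow; stroke at Sf1)
bond 0 →J1  (common-f at J1 fixed by 3)
bond 4 →J1  (J1 flow already set via bond 3)
bond 6 →J1  (common-f at J1 fixed by 3)
bond 1 →J2  (through GY1, causality inverts; strokes same side of GY1)
bond 2 →I1  (common-e at J2 fixed by 1)
bond 5 →I2  (J2: bond 1 brought effort, rest push out)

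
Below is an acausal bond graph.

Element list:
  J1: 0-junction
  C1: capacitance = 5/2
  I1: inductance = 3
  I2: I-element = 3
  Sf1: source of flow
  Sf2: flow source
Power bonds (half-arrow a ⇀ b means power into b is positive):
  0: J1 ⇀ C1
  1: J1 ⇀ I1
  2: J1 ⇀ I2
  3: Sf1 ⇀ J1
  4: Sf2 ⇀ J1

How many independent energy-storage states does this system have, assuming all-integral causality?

#3 stroke→Sf1  (Sf1: flow source, stroke at near end)
#4 stroke→Sf2  (source Sf2 imposes f)
#0 stroke→J1  (C1 outputs effort q/C1)
#1 stroke→I1  (common-e at J1 fixed by 0)
#2 stroke→I2  (0-jn J1 has e-setter on 0)

3  (C1, I1, I2 all integral)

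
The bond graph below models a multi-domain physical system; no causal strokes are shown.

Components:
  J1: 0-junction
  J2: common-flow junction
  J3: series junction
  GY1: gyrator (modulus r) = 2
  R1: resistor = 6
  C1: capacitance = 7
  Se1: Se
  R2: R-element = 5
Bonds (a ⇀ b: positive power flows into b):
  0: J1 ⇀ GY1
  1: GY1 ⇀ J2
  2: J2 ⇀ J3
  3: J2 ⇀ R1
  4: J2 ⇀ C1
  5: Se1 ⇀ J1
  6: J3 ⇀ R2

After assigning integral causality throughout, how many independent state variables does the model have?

bond 5 stroke→J1  (source Se1 imposes e)
bond 0 stroke→GY1  (J1: bond 5 brought effort, rest push out)
bond 1 stroke→GY1  (through GY1, causality inverts; strokes same side of GY1)
bond 2 stroke→J2  (J2: bond 1 brought flow, rest push out)
bond 3 stroke→J2  (common-f at J2 fixed by 1)
bond 4 stroke→J2  (1-jn J2 has f-setter on 1)
bond 6 stroke→J3  (1-jn J3 has f-setter on 2)

1  (C1 all integral)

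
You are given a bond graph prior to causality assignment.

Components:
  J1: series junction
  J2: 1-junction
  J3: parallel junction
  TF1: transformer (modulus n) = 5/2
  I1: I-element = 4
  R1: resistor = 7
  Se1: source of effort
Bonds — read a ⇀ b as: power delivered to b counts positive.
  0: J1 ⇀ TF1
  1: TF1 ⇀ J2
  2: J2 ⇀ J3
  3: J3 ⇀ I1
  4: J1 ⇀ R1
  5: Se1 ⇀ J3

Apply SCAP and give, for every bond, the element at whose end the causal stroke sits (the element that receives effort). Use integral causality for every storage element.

b0 |J1
b1 |TF1
b2 |J2
b3 |I1
b4 |R1
b5 |J3

bond 5 |J3  (source Se1 imposes e)
bond 2 |J2  (0-jn J3 has e-setter on 5)
bond 3 |I1  (0-jn J3 has e-setter on 5)
bond 1 |TF1  (closing 1-jn rule on J2)
bond 0 |J1  (through TF1, causality passes straight; one stroke at TF1)
bond 4 |R1  (closing 1-jn rule on J1)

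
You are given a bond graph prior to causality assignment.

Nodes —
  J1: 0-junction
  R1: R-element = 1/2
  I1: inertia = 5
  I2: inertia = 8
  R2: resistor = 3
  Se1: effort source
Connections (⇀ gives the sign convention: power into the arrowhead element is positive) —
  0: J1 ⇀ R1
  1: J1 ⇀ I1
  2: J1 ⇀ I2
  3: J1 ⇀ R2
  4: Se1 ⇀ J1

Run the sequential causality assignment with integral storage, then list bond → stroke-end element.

#0 stroke→R1
#1 stroke→I1
#2 stroke→I2
#3 stroke→R2
#4 stroke→J1

bond 4 stroke→J1  (Se1 fixes effort; stroke away)
bond 0 stroke→R1  (J1: bond 4 brought effort, rest push out)
bond 1 stroke→I1  (J1 effort already set via bond 4)
bond 2 stroke→I2  (J1: bond 4 brought effort, rest push out)
bond 3 stroke→R2  (0-jn J1 has e-setter on 4)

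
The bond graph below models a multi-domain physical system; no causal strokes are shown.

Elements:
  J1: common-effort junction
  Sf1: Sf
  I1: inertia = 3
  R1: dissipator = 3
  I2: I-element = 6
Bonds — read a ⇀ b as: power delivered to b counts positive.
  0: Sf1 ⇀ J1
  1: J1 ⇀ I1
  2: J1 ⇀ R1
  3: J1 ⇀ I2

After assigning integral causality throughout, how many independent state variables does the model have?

b0 →Sf1  (Sf1 (Sf) sets flow on bond)
b1 →I1  (I1: I, integral causality)
b3 →I2  (prefer integral on I2)
b2 →J1  (J1 needs exactly one e-in)

2  (I1, I2 all integral)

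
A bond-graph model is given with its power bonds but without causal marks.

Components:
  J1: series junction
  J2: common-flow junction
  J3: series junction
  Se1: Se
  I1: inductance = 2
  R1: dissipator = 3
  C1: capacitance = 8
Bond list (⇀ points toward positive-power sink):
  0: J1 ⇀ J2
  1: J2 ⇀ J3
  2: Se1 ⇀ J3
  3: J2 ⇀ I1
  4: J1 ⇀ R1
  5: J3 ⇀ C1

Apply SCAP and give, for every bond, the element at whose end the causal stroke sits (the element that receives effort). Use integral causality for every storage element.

b2 stroke at J3  (Se1 (Se) sets effort on bond)
b3 stroke at I1  (I1 outputs flow p/I1)
b0 stroke at J2  (J2 flow already set via bond 3)
b1 stroke at J2  (J2: bond 3 brought flow, rest push out)
b5 stroke at J3  (1-jn J3 has f-setter on 1)
b4 stroke at J1  (J1 flow already set via bond 0)

b0 stroke at J2
b1 stroke at J2
b2 stroke at J3
b3 stroke at I1
b4 stroke at J1
b5 stroke at J3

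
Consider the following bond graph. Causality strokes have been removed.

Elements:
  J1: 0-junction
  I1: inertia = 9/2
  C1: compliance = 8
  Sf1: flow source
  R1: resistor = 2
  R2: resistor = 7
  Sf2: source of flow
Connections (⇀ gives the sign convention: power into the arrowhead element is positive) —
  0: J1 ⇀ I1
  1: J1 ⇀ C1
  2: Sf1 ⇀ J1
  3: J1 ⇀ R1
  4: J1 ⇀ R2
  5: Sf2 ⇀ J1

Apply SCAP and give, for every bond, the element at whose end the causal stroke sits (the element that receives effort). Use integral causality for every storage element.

#0 →I1
#1 →J1
#2 →Sf1
#3 →R1
#4 →R2
#5 →Sf2

β2 stroke→Sf1  (Sf1 (Sf) sets flow on bond)
β5 stroke→Sf2  (source Sf2 imposes f)
β0 stroke→I1  (I1 integral (f out))
β1 stroke→J1  (C1 outputs effort q/C1)
β3 stroke→R1  (J1: bond 1 brought effort, rest push out)
β4 stroke→R2  (J1 effort already set via bond 1)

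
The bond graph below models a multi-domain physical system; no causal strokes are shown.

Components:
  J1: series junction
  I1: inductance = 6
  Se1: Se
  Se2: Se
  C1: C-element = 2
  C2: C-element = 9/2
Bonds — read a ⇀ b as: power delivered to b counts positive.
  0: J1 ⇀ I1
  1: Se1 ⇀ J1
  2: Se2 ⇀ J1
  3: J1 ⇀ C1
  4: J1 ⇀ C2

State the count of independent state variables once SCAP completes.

3  (C1, C2, I1 all integral)

b1 |J1  (Se1: effort source, stroke at far end)
b2 |J1  (Se2: effort source, stroke at far end)
b0 |I1  (I1 outputs flow p/I1)
b3 |J1  (J1: bond 0 brought flow, rest push out)
b4 |J1  (J1 flow already set via bond 0)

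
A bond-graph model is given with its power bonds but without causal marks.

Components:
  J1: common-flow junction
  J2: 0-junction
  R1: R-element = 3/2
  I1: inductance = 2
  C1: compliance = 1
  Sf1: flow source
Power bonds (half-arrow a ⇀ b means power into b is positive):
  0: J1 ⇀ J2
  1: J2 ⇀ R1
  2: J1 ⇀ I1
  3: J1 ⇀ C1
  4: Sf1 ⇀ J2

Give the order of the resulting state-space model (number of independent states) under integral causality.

b4 →Sf1  (source Sf1 imposes f)
b2 →I1  (I1 integral (f out))
b0 →J1  (common-f at J1 fixed by 2)
b3 →J1  (J1 flow already set via bond 2)
b1 →J2  (J2: last free bond brings effort in)

2  (C1, I1 all integral)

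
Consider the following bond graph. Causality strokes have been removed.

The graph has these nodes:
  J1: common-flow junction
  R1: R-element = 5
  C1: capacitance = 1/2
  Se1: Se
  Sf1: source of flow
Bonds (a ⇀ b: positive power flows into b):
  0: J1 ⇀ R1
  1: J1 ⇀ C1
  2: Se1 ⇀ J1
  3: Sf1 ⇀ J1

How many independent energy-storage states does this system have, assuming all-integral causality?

bond 2 stroke at J1  (source Se1 imposes e)
bond 3 stroke at Sf1  (Sf1: flow source, stroke at near end)
bond 0 stroke at J1  (common-f at J1 fixed by 3)
bond 1 stroke at J1  (common-f at J1 fixed by 3)

1  (C1 all integral)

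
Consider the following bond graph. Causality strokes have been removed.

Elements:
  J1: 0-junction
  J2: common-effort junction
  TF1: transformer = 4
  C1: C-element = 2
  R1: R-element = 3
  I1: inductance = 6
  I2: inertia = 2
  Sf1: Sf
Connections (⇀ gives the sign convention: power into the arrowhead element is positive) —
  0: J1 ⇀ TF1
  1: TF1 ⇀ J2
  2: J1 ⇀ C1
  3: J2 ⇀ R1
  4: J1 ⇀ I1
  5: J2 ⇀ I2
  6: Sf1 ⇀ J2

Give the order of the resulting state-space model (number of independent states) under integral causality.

3  (C1, I1, I2 all integral)

bond 6 stroke→Sf1  (source Sf1 imposes f)
bond 2 stroke→J1  (C1 integral (e out))
bond 0 stroke→TF1  (J1 effort already set via bond 2)
bond 4 stroke→I1  (common-e at J1 fixed by 2)
bond 1 stroke→J2  (TF TF1: opposite of bond 0)
bond 3 stroke→R1  (0-jn J2 has e-setter on 1)
bond 5 stroke→I2  (J2 effort already set via bond 1)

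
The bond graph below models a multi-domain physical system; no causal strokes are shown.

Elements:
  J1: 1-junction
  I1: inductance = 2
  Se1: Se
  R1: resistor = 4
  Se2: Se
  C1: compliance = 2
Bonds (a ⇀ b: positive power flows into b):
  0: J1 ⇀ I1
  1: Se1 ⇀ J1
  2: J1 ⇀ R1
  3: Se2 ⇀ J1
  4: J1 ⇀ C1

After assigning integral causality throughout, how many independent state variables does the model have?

#1 stroke at J1  (Se1 fixes effort; stroke away)
#3 stroke at J1  (source Se2 imposes e)
#0 stroke at I1  (I1: I, integral causality)
#2 stroke at J1  (J1 flow already set via bond 0)
#4 stroke at J1  (J1 flow already set via bond 0)

2  (C1, I1 all integral)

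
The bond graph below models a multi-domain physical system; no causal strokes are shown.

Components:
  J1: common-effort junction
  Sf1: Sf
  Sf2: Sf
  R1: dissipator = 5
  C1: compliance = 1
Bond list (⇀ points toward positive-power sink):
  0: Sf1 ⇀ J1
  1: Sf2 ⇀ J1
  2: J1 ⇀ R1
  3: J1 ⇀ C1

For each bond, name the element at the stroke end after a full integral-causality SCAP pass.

#0 stroke at Sf1
#1 stroke at Sf2
#2 stroke at R1
#3 stroke at J1

bond 0 →Sf1  (Sf1 (Sf) sets flow on bond)
bond 1 →Sf2  (source Sf2 imposes f)
bond 3 →J1  (C1 integral (e out))
bond 2 →R1  (J1: bond 3 brought effort, rest push out)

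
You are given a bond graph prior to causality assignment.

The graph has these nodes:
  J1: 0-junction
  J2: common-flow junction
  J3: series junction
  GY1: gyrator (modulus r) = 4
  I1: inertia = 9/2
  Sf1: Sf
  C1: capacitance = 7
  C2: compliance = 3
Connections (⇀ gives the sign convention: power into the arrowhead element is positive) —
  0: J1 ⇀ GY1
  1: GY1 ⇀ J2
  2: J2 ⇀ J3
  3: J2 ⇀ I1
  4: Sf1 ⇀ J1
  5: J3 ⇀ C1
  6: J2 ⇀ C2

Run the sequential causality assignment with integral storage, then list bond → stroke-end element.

b0 →J1
b1 →J2
b2 →J2
b3 →I1
b4 →Sf1
b5 →J3
b6 →J2

β4 stroke at Sf1  (source Sf1 imposes f)
β0 stroke at J1  (J1: last free bond brings effort in)
β1 stroke at J2  (GY1 both-in/both-out from 0)
β3 stroke at I1  (I1: I, integral causality)
β2 stroke at J2  (J2 flow already set via bond 3)
β6 stroke at J2  (1-jn J2 has f-setter on 3)
β5 stroke at J3  (J3 flow already set via bond 2)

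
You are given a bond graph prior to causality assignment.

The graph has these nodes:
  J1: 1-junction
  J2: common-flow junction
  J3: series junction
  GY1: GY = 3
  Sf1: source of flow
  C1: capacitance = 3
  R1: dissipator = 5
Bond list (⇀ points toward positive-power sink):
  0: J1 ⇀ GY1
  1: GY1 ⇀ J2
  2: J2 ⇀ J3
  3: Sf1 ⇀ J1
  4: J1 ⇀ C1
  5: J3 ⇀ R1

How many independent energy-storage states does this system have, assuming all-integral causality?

1  (C1 all integral)

bond 3 stroke→Sf1  (source Sf1 imposes f)
bond 0 stroke→J1  (J1 flow already set via bond 3)
bond 4 stroke→J1  (1-jn J1 has f-setter on 3)
bond 1 stroke→J2  (GY1: gyrator matches bond 0)
bond 2 stroke→J3  (J2: last free bond brings flow in)
bond 5 stroke→R1  (J3 needs exactly one f-in)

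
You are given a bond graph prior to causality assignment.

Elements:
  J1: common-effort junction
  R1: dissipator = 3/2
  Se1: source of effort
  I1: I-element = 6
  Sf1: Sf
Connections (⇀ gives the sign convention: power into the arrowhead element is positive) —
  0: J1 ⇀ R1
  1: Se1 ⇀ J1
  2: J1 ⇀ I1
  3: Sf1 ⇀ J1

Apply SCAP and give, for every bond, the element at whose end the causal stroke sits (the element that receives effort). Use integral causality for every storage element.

bond 1 →J1  (source Se1 imposes e)
bond 3 →Sf1  (Sf1 fixes flow; stroke at Sf1)
bond 0 →R1  (J1 effort already set via bond 1)
bond 2 →I1  (common-e at J1 fixed by 1)

b0 stroke at R1
b1 stroke at J1
b2 stroke at I1
b3 stroke at Sf1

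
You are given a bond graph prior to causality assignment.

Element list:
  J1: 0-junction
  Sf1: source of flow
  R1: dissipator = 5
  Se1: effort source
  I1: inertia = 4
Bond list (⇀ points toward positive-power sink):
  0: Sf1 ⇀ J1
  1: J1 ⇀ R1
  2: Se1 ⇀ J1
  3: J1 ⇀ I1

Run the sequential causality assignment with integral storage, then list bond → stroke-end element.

β0 |Sf1
β1 |R1
β2 |J1
β3 |I1

b0 →Sf1  (Sf1 fixes flow; stroke at Sf1)
b2 →J1  (Se1: effort source, stroke at far end)
b1 →R1  (common-e at J1 fixed by 2)
b3 →I1  (0-jn J1 has e-setter on 2)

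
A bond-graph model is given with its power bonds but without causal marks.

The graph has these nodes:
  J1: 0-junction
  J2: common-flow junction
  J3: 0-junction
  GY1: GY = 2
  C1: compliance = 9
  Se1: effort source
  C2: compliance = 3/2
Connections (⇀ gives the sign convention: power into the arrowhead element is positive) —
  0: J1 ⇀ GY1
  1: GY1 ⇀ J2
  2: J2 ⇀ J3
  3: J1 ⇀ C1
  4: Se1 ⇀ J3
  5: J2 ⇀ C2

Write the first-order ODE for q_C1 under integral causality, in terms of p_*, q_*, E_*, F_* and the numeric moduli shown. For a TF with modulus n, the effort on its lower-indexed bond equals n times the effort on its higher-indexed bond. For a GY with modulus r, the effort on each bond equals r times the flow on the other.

bond 4 |J3  (Se1 fixes effort; stroke away)
bond 2 |J2  (J3 effort already set via bond 4)
bond 3 |J1  (C1 outputs effort q/C1)
bond 0 |GY1  (J1 effort already set via bond 3)
bond 1 |GY1  (GY1 both-in/both-out from 0)
bond 5 |J2  (1-jn J2 has f-setter on 1)

dq_C1/dt = -E_Se1/2 - q_C2/3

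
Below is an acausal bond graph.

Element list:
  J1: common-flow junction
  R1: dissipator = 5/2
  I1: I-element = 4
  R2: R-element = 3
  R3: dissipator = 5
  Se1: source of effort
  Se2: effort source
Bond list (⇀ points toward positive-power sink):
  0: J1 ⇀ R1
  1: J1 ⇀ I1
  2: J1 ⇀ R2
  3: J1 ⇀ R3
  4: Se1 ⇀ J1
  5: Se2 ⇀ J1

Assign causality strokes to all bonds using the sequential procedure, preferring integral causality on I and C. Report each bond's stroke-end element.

bond 0 stroke at J1
bond 1 stroke at I1
bond 2 stroke at J1
bond 3 stroke at J1
bond 4 stroke at J1
bond 5 stroke at J1

b4 stroke at J1  (source Se1 imposes e)
b5 stroke at J1  (source Se2 imposes e)
b1 stroke at I1  (I1: I, integral causality)
b0 stroke at J1  (common-f at J1 fixed by 1)
b2 stroke at J1  (1-jn J1 has f-setter on 1)
b3 stroke at J1  (J1 flow already set via bond 1)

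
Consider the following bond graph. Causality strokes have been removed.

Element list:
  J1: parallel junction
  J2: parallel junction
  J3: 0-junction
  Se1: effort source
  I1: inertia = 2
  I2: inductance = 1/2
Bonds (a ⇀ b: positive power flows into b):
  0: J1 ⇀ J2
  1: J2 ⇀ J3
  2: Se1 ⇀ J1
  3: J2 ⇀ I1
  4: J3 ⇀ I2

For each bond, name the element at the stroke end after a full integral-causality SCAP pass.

b2 →J1  (source Se1 imposes e)
b0 →J2  (J1 effort already set via bond 2)
b1 →J3  (J2: bond 0 brought effort, rest push out)
b3 →I1  (J2 effort already set via bond 0)
b4 →I2  (0-jn J3 has e-setter on 1)

#0 →J2
#1 →J3
#2 →J1
#3 →I1
#4 →I2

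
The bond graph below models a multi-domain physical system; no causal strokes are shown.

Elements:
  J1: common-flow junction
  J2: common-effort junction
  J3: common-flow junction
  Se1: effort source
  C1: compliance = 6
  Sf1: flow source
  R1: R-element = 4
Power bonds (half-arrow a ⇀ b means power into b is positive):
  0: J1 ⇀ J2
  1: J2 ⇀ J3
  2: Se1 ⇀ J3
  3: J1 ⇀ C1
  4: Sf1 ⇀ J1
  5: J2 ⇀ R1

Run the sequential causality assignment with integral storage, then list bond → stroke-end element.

b0 →J1
b1 →J2
b2 →J3
b3 →J1
b4 →Sf1
b5 →R1

β2 stroke at J3  (Se1: effort source, stroke at far end)
β4 stroke at Sf1  (Sf1 (Sf) sets flow on bond)
β0 stroke at J1  (common-f at J1 fixed by 4)
β3 stroke at J1  (J1: bond 4 brought flow, rest push out)
β1 stroke at J2  (J3 needs exactly one f-in)
β5 stroke at R1  (0-jn J2 has e-setter on 1)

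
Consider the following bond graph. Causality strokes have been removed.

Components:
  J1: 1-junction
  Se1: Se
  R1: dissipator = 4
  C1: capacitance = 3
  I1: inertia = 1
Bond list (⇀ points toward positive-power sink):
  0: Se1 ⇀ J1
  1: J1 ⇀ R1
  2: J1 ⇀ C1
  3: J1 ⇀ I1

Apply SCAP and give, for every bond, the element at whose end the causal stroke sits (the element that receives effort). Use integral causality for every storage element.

b0 stroke→J1
b1 stroke→J1
b2 stroke→J1
b3 stroke→I1

β0 |J1  (Se1: effort source, stroke at far end)
β2 |J1  (C1: C, integral causality)
β3 |I1  (I1 outputs flow p/I1)
β1 |J1  (1-jn J1 has f-setter on 3)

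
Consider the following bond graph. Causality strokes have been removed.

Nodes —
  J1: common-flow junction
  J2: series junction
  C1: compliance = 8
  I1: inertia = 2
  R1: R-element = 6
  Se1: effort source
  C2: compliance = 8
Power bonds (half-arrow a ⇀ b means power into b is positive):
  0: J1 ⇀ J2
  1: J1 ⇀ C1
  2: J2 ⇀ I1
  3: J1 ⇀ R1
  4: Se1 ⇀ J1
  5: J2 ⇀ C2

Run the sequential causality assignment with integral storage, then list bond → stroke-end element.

#4 |J1  (Se1: effort source, stroke at far end)
#1 |J1  (C1 outputs effort q/C1)
#2 |I1  (prefer integral on I1)
#0 |J2  (J2 flow already set via bond 2)
#5 |J2  (1-jn J2 has f-setter on 2)
#3 |J1  (J1: bond 0 brought flow, rest push out)

#0 |J2
#1 |J1
#2 |I1
#3 |J1
#4 |J1
#5 |J2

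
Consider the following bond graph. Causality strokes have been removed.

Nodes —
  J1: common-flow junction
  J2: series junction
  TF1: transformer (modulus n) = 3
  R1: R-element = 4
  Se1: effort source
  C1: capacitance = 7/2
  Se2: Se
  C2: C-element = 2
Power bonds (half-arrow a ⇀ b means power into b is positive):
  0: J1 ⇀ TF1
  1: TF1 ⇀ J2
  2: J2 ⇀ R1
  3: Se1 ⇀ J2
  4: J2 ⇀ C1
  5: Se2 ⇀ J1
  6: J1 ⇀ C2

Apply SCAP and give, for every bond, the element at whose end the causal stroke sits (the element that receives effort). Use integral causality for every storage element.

bond 3 stroke→J2  (Se1 (Se) sets effort on bond)
bond 5 stroke→J1  (Se2 (Se) sets effort on bond)
bond 4 stroke→J2  (C1 outputs effort q/C1)
bond 6 stroke→J1  (prefer integral on C2)
bond 0 stroke→TF1  (J1: last free bond brings flow in)
bond 1 stroke→J2  (through TF1, causality passes straight; one stroke at TF1)
bond 2 stroke→R1  (closing 1-jn rule on J2)

b0 |TF1
b1 |J2
b2 |R1
b3 |J2
b4 |J2
b5 |J1
b6 |J1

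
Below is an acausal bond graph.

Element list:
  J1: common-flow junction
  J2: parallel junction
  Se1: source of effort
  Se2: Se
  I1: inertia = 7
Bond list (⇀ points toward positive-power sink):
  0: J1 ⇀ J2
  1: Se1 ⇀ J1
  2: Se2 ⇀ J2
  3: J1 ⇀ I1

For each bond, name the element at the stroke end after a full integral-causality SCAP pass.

#0 stroke at J1
#1 stroke at J1
#2 stroke at J2
#3 stroke at I1

b1 stroke→J1  (Se1 fixes effort; stroke away)
b2 stroke→J2  (source Se2 imposes e)
b0 stroke→J1  (0-jn J2 has e-setter on 2)
b3 stroke→I1  (only one flow-in slot at J1)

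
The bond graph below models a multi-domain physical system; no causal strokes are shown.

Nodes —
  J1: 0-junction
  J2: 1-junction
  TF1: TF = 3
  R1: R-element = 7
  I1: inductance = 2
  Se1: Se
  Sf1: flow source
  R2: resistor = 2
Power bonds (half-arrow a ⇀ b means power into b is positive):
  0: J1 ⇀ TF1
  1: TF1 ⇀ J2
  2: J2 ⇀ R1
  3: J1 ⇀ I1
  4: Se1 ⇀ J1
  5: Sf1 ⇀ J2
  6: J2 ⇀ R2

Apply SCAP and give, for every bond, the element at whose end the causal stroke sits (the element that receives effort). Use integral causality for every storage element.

β0 stroke→TF1
β1 stroke→J2
β2 stroke→J2
β3 stroke→I1
β4 stroke→J1
β5 stroke→Sf1
β6 stroke→J2

b4 stroke→J1  (Se1 fixes effort; stroke away)
b5 stroke→Sf1  (Sf1: flow source, stroke at near end)
b0 stroke→TF1  (J1: bond 4 brought effort, rest push out)
b3 stroke→I1  (J1: bond 4 brought effort, rest push out)
b1 stroke→J2  (1-jn J2 has f-setter on 5)
b2 stroke→J2  (J2 flow already set via bond 5)
b6 stroke→J2  (1-jn J2 has f-setter on 5)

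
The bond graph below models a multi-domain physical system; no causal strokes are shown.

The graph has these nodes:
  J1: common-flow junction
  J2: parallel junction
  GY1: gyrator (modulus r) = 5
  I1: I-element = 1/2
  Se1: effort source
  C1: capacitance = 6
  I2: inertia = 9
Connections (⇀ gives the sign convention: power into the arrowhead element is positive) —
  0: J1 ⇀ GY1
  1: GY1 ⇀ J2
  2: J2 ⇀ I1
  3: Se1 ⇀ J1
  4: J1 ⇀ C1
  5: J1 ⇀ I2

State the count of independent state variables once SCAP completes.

3  (C1, I1, I2 all integral)

#3 stroke→J1  (Se1 fixes effort; stroke away)
#2 stroke→I1  (prefer integral on I1)
#1 stroke→J2  (closing 0-jn rule on J2)
#0 stroke→J1  (GY GY1: same side as bond 1)
#4 stroke→J1  (C1: C, integral causality)
#5 stroke→I2  (closing 1-jn rule on J1)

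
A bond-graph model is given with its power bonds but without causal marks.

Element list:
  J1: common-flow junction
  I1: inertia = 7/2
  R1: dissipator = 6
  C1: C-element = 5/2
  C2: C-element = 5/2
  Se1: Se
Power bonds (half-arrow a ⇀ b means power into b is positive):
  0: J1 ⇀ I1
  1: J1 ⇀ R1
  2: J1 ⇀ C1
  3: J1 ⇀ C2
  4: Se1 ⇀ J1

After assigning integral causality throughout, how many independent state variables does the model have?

3  (C1, C2, I1 all integral)

#4 stroke at J1  (Se1 fixes effort; stroke away)
#0 stroke at I1  (I1 integral (f out))
#1 stroke at J1  (common-f at J1 fixed by 0)
#2 stroke at J1  (J1: bond 0 brought flow, rest push out)
#3 stroke at J1  (J1: bond 0 brought flow, rest push out)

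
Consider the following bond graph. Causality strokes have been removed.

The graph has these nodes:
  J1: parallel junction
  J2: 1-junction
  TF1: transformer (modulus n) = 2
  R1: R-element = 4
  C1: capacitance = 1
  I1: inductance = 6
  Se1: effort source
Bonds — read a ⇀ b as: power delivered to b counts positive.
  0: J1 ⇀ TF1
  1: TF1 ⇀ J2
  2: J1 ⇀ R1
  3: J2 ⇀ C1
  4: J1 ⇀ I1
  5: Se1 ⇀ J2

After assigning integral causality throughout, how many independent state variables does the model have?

2  (C1, I1 all integral)

b5 →J2  (Se1 (Se) sets effort on bond)
b3 →J2  (prefer integral on C1)
b1 →TF1  (closing 1-jn rule on J2)
b0 →J1  (TF1: transformer flips bond 1)
b2 →R1  (common-e at J1 fixed by 0)
b4 →I1  (0-jn J1 has e-setter on 0)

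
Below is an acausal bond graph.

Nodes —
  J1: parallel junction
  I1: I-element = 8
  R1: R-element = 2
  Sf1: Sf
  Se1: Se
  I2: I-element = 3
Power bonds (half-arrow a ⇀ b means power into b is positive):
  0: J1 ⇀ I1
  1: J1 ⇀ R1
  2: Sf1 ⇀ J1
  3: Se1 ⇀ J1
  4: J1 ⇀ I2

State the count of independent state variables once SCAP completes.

b2 stroke→Sf1  (Sf1 fixes flow; stroke at Sf1)
b3 stroke→J1  (Se1: effort source, stroke at far end)
b0 stroke→I1  (common-e at J1 fixed by 3)
b1 stroke→R1  (common-e at J1 fixed by 3)
b4 stroke→I2  (common-e at J1 fixed by 3)

2  (I1, I2 all integral)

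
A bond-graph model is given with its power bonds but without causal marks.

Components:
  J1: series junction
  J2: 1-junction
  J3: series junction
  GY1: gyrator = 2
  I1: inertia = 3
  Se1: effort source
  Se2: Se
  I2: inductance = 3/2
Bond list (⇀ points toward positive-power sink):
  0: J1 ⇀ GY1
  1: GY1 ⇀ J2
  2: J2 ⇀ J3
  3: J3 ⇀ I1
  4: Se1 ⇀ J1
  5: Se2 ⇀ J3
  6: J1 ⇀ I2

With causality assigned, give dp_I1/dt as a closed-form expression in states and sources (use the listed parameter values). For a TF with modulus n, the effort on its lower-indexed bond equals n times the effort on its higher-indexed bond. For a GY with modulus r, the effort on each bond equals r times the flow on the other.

bond 4 stroke at J1  (Se1 (Se) sets effort on bond)
bond 5 stroke at J3  (Se2 (Se) sets effort on bond)
bond 3 stroke at I1  (prefer integral on I1)
bond 2 stroke at J3  (J3 flow already set via bond 3)
bond 1 stroke at J2  (J2: bond 2 brought flow, rest push out)
bond 0 stroke at J1  (GY1 both-in/both-out from 1)
bond 6 stroke at I2  (closing 1-jn rule on J1)

dp_I1/dt = E_Se2 + 4*p_I2/3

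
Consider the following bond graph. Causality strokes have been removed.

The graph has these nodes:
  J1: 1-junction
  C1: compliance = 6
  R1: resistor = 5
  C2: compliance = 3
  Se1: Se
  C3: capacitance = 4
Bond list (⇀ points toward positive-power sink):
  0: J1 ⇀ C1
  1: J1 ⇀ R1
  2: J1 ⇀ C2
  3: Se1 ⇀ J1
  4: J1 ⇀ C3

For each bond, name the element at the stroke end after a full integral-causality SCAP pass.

#3 stroke at J1  (Se1 (Se) sets effort on bond)
#0 stroke at J1  (C1 integral (e out))
#2 stroke at J1  (prefer integral on C2)
#4 stroke at J1  (C3: C, integral causality)
#1 stroke at R1  (J1 needs exactly one f-in)

#0 |J1
#1 |R1
#2 |J1
#3 |J1
#4 |J1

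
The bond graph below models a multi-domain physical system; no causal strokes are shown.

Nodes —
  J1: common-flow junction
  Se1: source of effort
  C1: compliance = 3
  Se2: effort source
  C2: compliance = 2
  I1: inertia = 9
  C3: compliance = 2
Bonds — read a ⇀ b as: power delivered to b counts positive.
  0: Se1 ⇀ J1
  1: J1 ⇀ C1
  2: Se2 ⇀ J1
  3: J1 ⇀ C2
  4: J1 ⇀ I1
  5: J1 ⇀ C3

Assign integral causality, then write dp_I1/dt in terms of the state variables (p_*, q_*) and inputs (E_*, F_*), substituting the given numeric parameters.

dp_I1/dt = E_Se1 + E_Se2 - q_C1/3 - q_C2/2 - q_C3/2

#0 |J1  (Se1: effort source, stroke at far end)
#2 |J1  (Se2: effort source, stroke at far end)
#1 |J1  (C1 integral (e out))
#3 |J1  (C2: C, integral causality)
#4 |I1  (I1: I, integral causality)
#5 |J1  (1-jn J1 has f-setter on 4)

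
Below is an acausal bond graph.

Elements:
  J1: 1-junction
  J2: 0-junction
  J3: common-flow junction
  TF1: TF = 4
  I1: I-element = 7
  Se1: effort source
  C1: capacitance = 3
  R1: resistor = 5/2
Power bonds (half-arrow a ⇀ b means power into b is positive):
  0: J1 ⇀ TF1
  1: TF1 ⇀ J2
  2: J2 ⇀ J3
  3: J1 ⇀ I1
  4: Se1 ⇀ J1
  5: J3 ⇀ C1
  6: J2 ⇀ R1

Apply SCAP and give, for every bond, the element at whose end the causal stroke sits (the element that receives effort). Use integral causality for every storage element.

β0 →J1
β1 →TF1
β2 →J2
β3 →I1
β4 →J1
β5 →J3
β6 →R1

#4 →J1  (Se1 fixes effort; stroke away)
#3 →I1  (prefer integral on I1)
#0 →J1  (J1 flow already set via bond 3)
#1 →TF1  (TF1 one-in-one-out from 0)
#5 →J3  (C1 integral (e out))
#2 →J2  (only one flow-in slot at J3)
#6 →R1  (common-e at J2 fixed by 2)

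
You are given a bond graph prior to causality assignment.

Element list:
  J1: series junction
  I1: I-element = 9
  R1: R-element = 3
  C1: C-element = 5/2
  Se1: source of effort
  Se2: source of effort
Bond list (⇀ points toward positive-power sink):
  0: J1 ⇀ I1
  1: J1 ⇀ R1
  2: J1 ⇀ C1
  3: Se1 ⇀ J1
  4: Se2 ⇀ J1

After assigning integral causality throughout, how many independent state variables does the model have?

bond 3 stroke→J1  (Se1: effort source, stroke at far end)
bond 4 stroke→J1  (Se2 fixes effort; stroke away)
bond 0 stroke→I1  (I1 outputs flow p/I1)
bond 1 stroke→J1  (J1 flow already set via bond 0)
bond 2 stroke→J1  (J1 flow already set via bond 0)

2  (C1, I1 all integral)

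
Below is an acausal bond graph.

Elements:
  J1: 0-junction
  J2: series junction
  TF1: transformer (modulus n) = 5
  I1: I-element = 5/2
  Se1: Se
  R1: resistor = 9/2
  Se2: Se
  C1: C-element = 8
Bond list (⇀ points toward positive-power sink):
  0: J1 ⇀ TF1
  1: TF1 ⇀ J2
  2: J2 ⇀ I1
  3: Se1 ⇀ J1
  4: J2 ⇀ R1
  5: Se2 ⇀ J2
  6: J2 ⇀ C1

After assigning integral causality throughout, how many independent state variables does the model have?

#3 |J1  (Se1: effort source, stroke at far end)
#5 |J2  (Se2 fixes effort; stroke away)
#0 |TF1  (common-e at J1 fixed by 3)
#1 |J2  (TF TF1: opposite of bond 0)
#2 |I1  (I1: I, integral causality)
#4 |J2  (common-f at J2 fixed by 2)
#6 |J2  (J2: bond 2 brought flow, rest push out)

2  (C1, I1 all integral)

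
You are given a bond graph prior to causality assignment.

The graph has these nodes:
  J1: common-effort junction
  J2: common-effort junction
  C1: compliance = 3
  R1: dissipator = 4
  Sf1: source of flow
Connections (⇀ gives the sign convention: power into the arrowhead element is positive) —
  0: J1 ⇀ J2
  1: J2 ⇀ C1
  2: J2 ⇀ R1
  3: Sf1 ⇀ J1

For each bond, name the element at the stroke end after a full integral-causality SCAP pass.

#3 |Sf1  (Sf1: flow source, stroke at near end)
#0 |J1  (J1 needs exactly one e-in)
#1 |J2  (C1 integral (e out))
#2 |R1  (common-e at J2 fixed by 1)

β0 stroke at J1
β1 stroke at J2
β2 stroke at R1
β3 stroke at Sf1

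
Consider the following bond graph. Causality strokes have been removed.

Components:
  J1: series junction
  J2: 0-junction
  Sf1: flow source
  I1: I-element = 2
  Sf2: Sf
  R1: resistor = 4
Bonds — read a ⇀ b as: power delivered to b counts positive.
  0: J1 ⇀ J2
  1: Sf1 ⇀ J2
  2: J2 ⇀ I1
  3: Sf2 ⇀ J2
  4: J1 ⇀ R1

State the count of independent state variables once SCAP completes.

#1 |Sf1  (Sf1 fixes flow; stroke at Sf1)
#3 |Sf2  (source Sf2 imposes f)
#2 |I1  (I1 outputs flow p/I1)
#0 |J2  (J2: last free bond brings effort in)
#4 |J1  (1-jn J1 has f-setter on 0)

1  (I1 all integral)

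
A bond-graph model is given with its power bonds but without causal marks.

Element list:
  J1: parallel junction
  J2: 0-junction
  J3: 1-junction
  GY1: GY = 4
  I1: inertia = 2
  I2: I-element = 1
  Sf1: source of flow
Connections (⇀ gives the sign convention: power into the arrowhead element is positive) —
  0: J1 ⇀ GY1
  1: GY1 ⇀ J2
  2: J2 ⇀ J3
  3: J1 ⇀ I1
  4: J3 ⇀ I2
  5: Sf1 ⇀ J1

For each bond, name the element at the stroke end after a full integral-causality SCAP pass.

β0 →J1
β1 →J2
β2 →J3
β3 →I1
β4 →I2
β5 →Sf1

bond 5 |Sf1  (source Sf1 imposes f)
bond 3 |I1  (I1: I, integral causality)
bond 0 |J1  (closing 0-jn rule on J1)
bond 1 |J2  (GY GY1: same side as bond 0)
bond 2 |J3  (J2 effort already set via bond 1)
bond 4 |I2  (only one flow-in slot at J3)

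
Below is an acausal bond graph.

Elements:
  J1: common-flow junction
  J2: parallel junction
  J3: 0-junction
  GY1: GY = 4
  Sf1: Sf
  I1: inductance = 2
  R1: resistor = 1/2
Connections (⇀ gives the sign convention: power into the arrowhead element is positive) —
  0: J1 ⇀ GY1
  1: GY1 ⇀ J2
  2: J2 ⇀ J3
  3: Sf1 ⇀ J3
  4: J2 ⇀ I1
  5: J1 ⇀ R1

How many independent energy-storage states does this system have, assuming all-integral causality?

1  (I1 all integral)

bond 3 stroke at Sf1  (Sf1: flow source, stroke at near end)
bond 2 stroke at J3  (J3 needs exactly one e-in)
bond 4 stroke at I1  (prefer integral on I1)
bond 1 stroke at J2  (J2: last free bond brings effort in)
bond 0 stroke at J1  (GY GY1: same side as bond 1)
bond 5 stroke at R1  (closing 1-jn rule on J1)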